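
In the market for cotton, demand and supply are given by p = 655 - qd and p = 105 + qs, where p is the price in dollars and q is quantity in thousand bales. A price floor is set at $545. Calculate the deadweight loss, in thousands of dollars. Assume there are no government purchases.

Rearranging demand gives qd = 655 - p; rearranging supply gives qs = p - 105. Equilibrium: 655 - p = p - 105, so 760 = 2p and p* = 380, q* = 275.
Because the floor (545) lies above the market-clearing price, it is binding.
At p = 545: qd = 655 - 545 = 110 and qs = 545 - 105 = 440.
Quantity traded falls to 110. At q = 110 the demand price is 655 - 110 = 545 and the supply price is 105 + 110 = 215.
Deadweight loss = ½ · (545 - 215) · (275 - 110) = ½ · 330 · 165 = 27225.

27225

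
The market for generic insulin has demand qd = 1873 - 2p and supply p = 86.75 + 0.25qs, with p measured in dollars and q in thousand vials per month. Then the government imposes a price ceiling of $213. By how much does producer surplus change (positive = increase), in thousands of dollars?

Rearranging supply gives qs = 4p - 347. Setting quantity demanded equal to quantity supplied, 1873 - 2p = 4p - 347, gives p* = 370 and q* = 1133.
The ceiling of 213 is below the equilibrium price 370, so it binds.
At p = 213: qd = 1873 - 2·213 = 1447 and qs = 4·213 - 347 = 505.
Producer surplus without the control is ½ · (370 - 86.75) · 1133 = 160461.125.
With the ceiling, producers sell 505 units at 213, so PS = ½ · (213 - 86.75) · 505 = 31878.125.
Change in producer surplus = 31878.125 - 160461.125 = -128583.

-128583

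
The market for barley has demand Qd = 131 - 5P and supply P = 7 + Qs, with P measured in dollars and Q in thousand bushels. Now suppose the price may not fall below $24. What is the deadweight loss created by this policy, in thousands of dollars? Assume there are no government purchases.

15

Rearranging supply gives Qs = P - 7. Setting quantity demanded equal to quantity supplied, 131 - 5P = P - 7, gives P* = 23 and Q* = 16.
Because the floor (24) lies above the market-clearing price, it is binding.
At P = 24: Qd = 131 - 5·24 = 11 and Qs = 24 - 7 = 17.
Quantity traded falls to 11. At Q = 11 the demand price is (131 - 11)/5 = 24 and the supply price is 7 + 11 = 18.
Deadweight loss = ½ · (24 - 18) · (16 - 11) = ½ · 6 · 5 = 15.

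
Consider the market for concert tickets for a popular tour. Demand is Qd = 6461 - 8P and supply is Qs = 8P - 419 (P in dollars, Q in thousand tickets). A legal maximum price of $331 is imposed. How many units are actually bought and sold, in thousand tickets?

2229

In a free market, 6461 - 8P = 8P - 419 gives the equilibrium P* = 430, Q* = 3021.
The ceiling of 331 is below the equilibrium price 430, so it binds.
At P = 331: Qd = 6461 - 8·331 = 3813 and Qs = 8·331 - 419 = 2229.
The quantity actually transacted is the short side, supply: 2229.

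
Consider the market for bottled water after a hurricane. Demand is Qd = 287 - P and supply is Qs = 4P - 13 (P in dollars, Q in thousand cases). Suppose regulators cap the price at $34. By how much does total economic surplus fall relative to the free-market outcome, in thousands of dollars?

Setting quantity demanded equal to quantity supplied, 287 - P = 4P - 13, gives P* = 60 and Q* = 227.
Since 34 < 60, the ceiling is binding.
At P = 34: Qd = 287 - 34 = 253 and Qs = 4·34 - 13 = 123.
Quantity traded falls to 123. At Q = 123 the demand price is 287 - 123 = 164 and the supply price is (13 + 123)/4 = 34.
Deadweight loss = ½ · (164 - 34) · (227 - 123) = ½ · 130 · 104 = 6760.

6760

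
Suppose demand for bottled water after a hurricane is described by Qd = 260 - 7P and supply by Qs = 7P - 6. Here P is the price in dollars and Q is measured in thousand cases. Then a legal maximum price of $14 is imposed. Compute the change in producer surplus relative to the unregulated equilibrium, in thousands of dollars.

Equilibrium: 260 - 7P = 7P - 6, so 266 = 14P and P* = 19, Q* = 127.
Since 14 < 19, the ceiling is binding.
At P = 14: Qd = 260 - 7·14 = 162 and Qs = 7·14 - 6 = 92.
Producer surplus without the control is ½ · (19 - 6/7) · 127 = 16129/14.
With the ceiling, producers sell 92 units at 14, so PS = ½ · (14 - 6/7) · 92 = 4232/7.
Change in producer surplus = 4232/7 - 16129/14 = -547.5.

-547.5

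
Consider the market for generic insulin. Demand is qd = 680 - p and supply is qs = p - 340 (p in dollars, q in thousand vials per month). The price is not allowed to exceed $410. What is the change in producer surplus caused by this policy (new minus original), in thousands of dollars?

In a free market, 680 - p = p - 340 gives the equilibrium p* = 510, q* = 170.
Since 410 < 510, the ceiling is binding.
At p = 410: qd = 680 - 410 = 270 and qs = 410 - 340 = 70.
Producer surplus without the control is ½ · (510 - 340) · 170 = 14450.
With the ceiling, producers sell 70 units at 410, so PS = ½ · (410 - 340) · 70 = 2450.
Change in producer surplus = 2450 - 14450 = -12000.

-12000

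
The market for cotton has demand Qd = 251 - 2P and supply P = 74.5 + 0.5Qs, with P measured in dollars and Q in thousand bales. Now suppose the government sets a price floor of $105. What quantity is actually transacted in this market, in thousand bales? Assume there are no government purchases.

41

Rearranging supply gives Qs = 2P - 149. Equilibrium: 251 - 2P = 2P - 149, so 400 = 4P and P* = 100, Q* = 51.
The floor of 105 is above the equilibrium price 100, so it binds.
At P = 105: Qd = 251 - 2·105 = 41 and Qs = 2·105 - 149 = 61.
The quantity actually transacted is the short side, demand: 41.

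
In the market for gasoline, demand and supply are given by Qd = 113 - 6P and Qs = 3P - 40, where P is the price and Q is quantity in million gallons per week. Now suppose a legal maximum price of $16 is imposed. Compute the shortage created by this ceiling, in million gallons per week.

Without the control the market clears where 113 - 6P = 3P - 40, i.e. P* = 17 and Q* = 11.
Because the ceiling (16) lies below the market-clearing price, it is binding.
At P = 16: Qd = 113 - 6·16 = 17 and Qs = 3·16 - 40 = 8.
Shortage = Qd - Qs = 17 - 8 = 9.

9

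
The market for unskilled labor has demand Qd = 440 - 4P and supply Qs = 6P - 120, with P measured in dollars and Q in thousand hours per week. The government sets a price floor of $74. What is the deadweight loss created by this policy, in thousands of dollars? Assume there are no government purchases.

Setting quantity demanded equal to quantity supplied, 440 - 4P = 6P - 120, gives P* = 56 and Q* = 216.
Since 74 > 56, the floor is binding.
At P = 74: Qd = 440 - 4·74 = 144 and Qs = 6·74 - 120 = 324.
Quantity traded falls to 144. At Q = 144 the demand price is (440 - 144)/4 = 74 and the supply price is (120 + 144)/6 = 44.
Deadweight loss = ½ · (74 - 44) · (216 - 144) = ½ · 30 · 72 = 1080.

1080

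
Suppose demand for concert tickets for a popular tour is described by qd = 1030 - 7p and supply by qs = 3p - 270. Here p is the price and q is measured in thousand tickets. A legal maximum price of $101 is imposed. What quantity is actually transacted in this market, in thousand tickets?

In a free market, 1030 - 7p = 3p - 270 gives the equilibrium p* = 130, q* = 120.
Because the ceiling (101) lies below the market-clearing price, it is binding.
At p = 101: qd = 1030 - 7·101 = 323 and qs = 3·101 - 270 = 33.
The quantity actually transacted is the short side, supply: 33.

33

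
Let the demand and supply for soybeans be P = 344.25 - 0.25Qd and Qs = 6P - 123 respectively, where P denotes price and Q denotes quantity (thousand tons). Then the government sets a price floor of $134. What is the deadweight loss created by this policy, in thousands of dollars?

0

Rearranging demand gives Qd = 1377 - 4P. Equilibrium: 1377 - 4P = 6P - 123, so 1500 = 10P and P* = 150, Q* = 777.
The floor of 134 is below the equilibrium price 150, so it is not binding; the market clears at P* = 150, Q* = 777.
Since the control does not bind, no trades are prevented and deadweight loss is zero.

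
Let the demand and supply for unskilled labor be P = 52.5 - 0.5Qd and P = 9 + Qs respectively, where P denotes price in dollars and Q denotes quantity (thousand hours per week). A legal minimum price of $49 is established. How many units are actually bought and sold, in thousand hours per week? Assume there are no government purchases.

Rearranging demand gives Qd = 105 - 2P; rearranging supply gives Qs = P - 9. Setting quantity demanded equal to quantity supplied, 105 - 2P = P - 9, gives P* = 38 and Q* = 29.
The floor of 49 is above the equilibrium price 38, so it binds.
At P = 49: Qd = 105 - 2·49 = 7 and Qs = 49 - 9 = 40.
The quantity actually transacted is the short side, demand: 7.

7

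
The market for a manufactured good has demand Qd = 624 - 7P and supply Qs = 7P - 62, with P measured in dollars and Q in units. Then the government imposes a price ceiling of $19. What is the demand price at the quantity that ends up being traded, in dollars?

Without the control the market clears where 624 - 7P = 7P - 62, i.e. P* = 49 and Q* = 281.
Because the ceiling (19) lies below the market-clearing price, it is binding.
At P = 19: Qd = 624 - 7·19 = 491 and Qs = 7·19 - 62 = 71.
Only 71 units reach the market. On the demand curve, the marginal buyer's willingness to pay at Q = 71 is (624 - 71)/7 = 79.

79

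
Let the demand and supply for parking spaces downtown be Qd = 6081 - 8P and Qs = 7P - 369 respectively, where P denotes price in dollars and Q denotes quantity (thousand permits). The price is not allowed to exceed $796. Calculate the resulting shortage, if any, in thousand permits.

Without the control the market clears where 6081 - 8P = 7P - 369, i.e. P* = 430 and Q* = 2641.
The ceiling of 796 is above the equilibrium price 430, so it is not binding; the market clears at P* = 430, Q* = 2641.
Since the control does not bind, there is no shortage.

0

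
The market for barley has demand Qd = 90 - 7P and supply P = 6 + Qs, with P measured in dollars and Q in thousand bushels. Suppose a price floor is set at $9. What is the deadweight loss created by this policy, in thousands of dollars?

0

Rearranging supply gives Qs = P - 6. Equilibrium: 90 - 7P = P - 6, so 96 = 8P and P* = 12, Q* = 6.
The floor of 9 is below the equilibrium price 12, so it is not binding; the market clears at P* = 12, Q* = 6.
Since the control does not bind, no trades are prevented and deadweight loss is zero.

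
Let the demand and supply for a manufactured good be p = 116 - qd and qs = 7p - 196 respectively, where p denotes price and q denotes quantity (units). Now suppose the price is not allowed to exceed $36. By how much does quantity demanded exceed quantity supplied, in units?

24

Rearranging demand gives qd = 116 - p. Setting quantity demanded equal to quantity supplied, 116 - p = 7p - 196, gives p* = 39 and q* = 77.
The ceiling of 36 is below the equilibrium price 39, so it binds.
At p = 36: qd = 116 - 36 = 80 and qs = 7·36 - 196 = 56.
Shortage = qd - qs = 80 - 56 = 24.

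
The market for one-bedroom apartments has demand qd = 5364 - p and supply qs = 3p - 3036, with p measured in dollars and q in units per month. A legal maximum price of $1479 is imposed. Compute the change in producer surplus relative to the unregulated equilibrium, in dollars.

-1448482.5

Equilibrium: 5364 - p = 3p - 3036, so 8400 = 4p and p* = 2100, q* = 3264.
The ceiling of 1479 is below the equilibrium price 2100, so it binds.
At p = 1479: qd = 5364 - 1479 = 3885 and qs = 3·1479 - 3036 = 1401.
Producer surplus without the control is ½ · (2100 - 1012) · 3264 = 1775616.
With the ceiling, producers sell 1401 units at 1479, so PS = ½ · (1479 - 1012) · 1401 = 327133.5.
Change in producer surplus = 327133.5 - 1775616 = -1448482.5.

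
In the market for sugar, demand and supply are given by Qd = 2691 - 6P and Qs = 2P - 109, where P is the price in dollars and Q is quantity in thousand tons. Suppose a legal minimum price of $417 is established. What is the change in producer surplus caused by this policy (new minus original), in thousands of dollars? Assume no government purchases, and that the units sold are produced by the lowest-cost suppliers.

-27738

In a free market, 2691 - 6P = 2P - 109 gives the equilibrium P* = 350, Q* = 591.
Since 417 > 350, the floor is binding.
At P = 417: Qd = 2691 - 6·417 = 189 and Qs = 2·417 - 109 = 725.
Producer surplus without the control is ½ · (350 - 54.5) · 591 = 87320.25.
With the floor, 189 units are sold at 417. The supply price at Q = 189 is 149, so PS = ½ · [(417 - 54.5) + (417 - 149)] · 189 = 59582.25.
Change in producer surplus = 59582.25 - 87320.25 = -27738.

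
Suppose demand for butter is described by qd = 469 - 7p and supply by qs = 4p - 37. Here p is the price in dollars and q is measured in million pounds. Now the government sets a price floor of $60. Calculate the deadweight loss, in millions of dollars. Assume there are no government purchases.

1886.5

In a free market, 469 - 7p = 4p - 37 gives the equilibrium p* = 46, q* = 147.
Since 60 > 46, the floor is binding.
At p = 60: qd = 469 - 7·60 = 49 and qs = 4·60 - 37 = 203.
Quantity traded falls to 49. At q = 49 the demand price is (469 - 49)/7 = 60 and the supply price is (37 + 49)/4 = 21.5.
Deadweight loss = ½ · (60 - 21.5) · (147 - 49) = ½ · 38.5 · 98 = 1886.5.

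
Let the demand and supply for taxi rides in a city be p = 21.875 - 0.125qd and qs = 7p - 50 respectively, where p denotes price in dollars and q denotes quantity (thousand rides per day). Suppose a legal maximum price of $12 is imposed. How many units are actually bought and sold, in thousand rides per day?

34

Rearranging demand gives qd = 175 - 8p. In a free market, 175 - 8p = 7p - 50 gives the equilibrium p* = 15, q* = 55.
Because the ceiling (12) lies below the market-clearing price, it is binding.
At p = 12: qd = 175 - 8·12 = 79 and qs = 7·12 - 50 = 34.
The quantity actually transacted is the short side, supply: 34.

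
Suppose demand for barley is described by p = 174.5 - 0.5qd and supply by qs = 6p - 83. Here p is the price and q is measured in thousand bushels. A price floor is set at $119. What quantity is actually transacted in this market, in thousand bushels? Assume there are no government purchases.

Rearranging demand gives qd = 349 - 2p. In a free market, 349 - 2p = 6p - 83 gives the equilibrium p* = 54, q* = 241.
Because the floor (119) lies above the market-clearing price, it is binding.
At p = 119: qd = 349 - 2·119 = 111 and qs = 6·119 - 83 = 631.
The quantity actually transacted is the short side, demand: 111.

111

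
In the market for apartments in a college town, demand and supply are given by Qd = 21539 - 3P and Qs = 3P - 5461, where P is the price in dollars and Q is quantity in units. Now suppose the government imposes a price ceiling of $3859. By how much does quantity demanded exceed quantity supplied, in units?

3846

Without the control the market clears where 21539 - 3P = 3P - 5461, i.e. P* = 4500 and Q* = 8039.
Because the ceiling (3859) lies below the market-clearing price, it is binding.
At P = 3859: Qd = 21539 - 3·3859 = 9962 and Qs = 3·3859 - 5461 = 6116.
Shortage = Qd - Qs = 9962 - 6116 = 3846.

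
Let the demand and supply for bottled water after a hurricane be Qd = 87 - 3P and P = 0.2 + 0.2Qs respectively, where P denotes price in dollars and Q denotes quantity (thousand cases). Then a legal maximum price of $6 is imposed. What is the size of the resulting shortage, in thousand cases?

Rearranging supply gives Qs = 5P - 1. Without the control the market clears where 87 - 3P = 5P - 1, i.e. P* = 11 and Q* = 54.
The ceiling of 6 is below the equilibrium price 11, so it binds.
At P = 6: Qd = 87 - 3·6 = 69 and Qs = 5·6 - 1 = 29.
Shortage = Qd - Qs = 69 - 29 = 40.

40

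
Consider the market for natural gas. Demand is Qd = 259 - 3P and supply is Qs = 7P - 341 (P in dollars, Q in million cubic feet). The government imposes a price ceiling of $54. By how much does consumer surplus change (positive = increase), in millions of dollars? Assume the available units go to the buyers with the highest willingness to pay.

-72

Without the control the market clears where 259 - 3P = 7P - 341, i.e. P* = 60 and Q* = 79.
The ceiling of 54 is below the equilibrium price 60, so it binds.
At P = 54: Qd = 259 - 3·54 = 97 and Qs = 7·54 - 341 = 37.
Consumer surplus without the control is ½ · (259/3 - 60) · 79 = 6241/6.
With the ceiling, 37 units are sold at 54 (assume they go to the highest-value buyers). The demand price at Q = 37 is 74, so CS = ½ · [(259/3 - 54) + (74 - 54)] · 37 = 5809/6.
Change in consumer surplus = 5809/6 - 6241/6 = -72.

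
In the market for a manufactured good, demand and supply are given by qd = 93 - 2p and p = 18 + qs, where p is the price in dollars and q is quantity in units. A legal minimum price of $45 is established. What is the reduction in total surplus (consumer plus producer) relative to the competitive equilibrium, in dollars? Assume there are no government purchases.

192

Rearranging supply gives qs = p - 18. Setting quantity demanded equal to quantity supplied, 93 - 2p = p - 18, gives p* = 37 and q* = 19.
The floor of 45 is above the equilibrium price 37, so it binds.
At p = 45: qd = 93 - 2·45 = 3 and qs = 45 - 18 = 27.
Quantity traded falls to 3. At q = 3 the demand price is (93 - 3)/2 = 45 and the supply price is 18 + 3 = 21.
Deadweight loss = ½ · (45 - 21) · (19 - 3) = ½ · 24 · 16 = 192.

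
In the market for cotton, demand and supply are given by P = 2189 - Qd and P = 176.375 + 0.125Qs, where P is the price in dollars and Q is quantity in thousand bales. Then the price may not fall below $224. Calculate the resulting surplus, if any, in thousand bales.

0

Rearranging demand gives Qd = 2189 - P; rearranging supply gives Qs = 8P - 1411. Setting quantity demanded equal to quantity supplied, 2189 - P = 8P - 1411, gives P* = 400 and Q* = 1789.
Since 224 is below P* = 400, the floor does not bind and the free-market outcome prevails.
Since the control does not bind, there is no surplus.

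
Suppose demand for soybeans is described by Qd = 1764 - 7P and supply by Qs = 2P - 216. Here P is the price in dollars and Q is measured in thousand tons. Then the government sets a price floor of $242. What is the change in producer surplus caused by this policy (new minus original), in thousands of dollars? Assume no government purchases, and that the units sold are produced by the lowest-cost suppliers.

-4389

In a free market, 1764 - 7P = 2P - 216 gives the equilibrium P* = 220, Q* = 224.
The floor of 242 is above the equilibrium price 220, so it binds.
At P = 242: Qd = 1764 - 7·242 = 70 and Qs = 2·242 - 216 = 268.
Producer surplus without the control is ½ · (220 - 108) · 224 = 12544.
With the floor, 70 units are sold at 242. The supply price at Q = 70 is 143, so PS = ½ · [(242 - 108) + (242 - 143)] · 70 = 8155.
Change in producer surplus = 8155 - 12544 = -4389.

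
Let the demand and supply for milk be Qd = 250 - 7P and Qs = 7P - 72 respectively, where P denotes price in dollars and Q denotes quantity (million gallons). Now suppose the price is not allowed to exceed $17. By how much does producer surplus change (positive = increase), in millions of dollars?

-408

Setting quantity demanded equal to quantity supplied, 250 - 7P = 7P - 72, gives P* = 23 and Q* = 89.
The ceiling of 17 is below the equilibrium price 23, so it binds.
At P = 17: Qd = 250 - 7·17 = 131 and Qs = 7·17 - 72 = 47.
Producer surplus without the control is ½ · (23 - 72/7) · 89 = 7921/14.
With the ceiling, producers sell 47 units at 17, so PS = ½ · (17 - 72/7) · 47 = 2209/14.
Change in producer surplus = 2209/14 - 7921/14 = -408.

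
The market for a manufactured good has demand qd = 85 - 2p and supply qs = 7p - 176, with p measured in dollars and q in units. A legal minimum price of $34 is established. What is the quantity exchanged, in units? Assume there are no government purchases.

Equilibrium: 85 - 2p = 7p - 176, so 261 = 9p and p* = 29, q* = 27.
Since 34 > 29, the floor is binding.
At p = 34: qd = 85 - 2·34 = 17 and qs = 7·34 - 176 = 62.
The quantity actually transacted is the short side, demand: 17.

17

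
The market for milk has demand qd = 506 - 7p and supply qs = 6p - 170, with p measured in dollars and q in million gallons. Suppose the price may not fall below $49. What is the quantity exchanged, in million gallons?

142

Setting quantity demanded equal to quantity supplied, 506 - 7p = 6p - 170, gives p* = 52 and q* = 142.
The floor of 49 is below the equilibrium price 52, so it is not binding; the market clears at p* = 52, q* = 142.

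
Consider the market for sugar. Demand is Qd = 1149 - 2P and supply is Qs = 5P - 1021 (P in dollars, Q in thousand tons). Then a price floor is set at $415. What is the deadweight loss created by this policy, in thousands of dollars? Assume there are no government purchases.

Equilibrium: 1149 - 2P = 5P - 1021, so 2170 = 7P and P* = 310, Q* = 529.
The floor of 415 is above the equilibrium price 310, so it binds.
At P = 415: Qd = 1149 - 2·415 = 319 and Qs = 5·415 - 1021 = 1054.
Quantity traded falls to 319. At Q = 319 the demand price is (1149 - 319)/2 = 415 and the supply price is (1021 + 319)/5 = 268.
Deadweight loss = ½ · (415 - 268) · (529 - 319) = ½ · 147 · 210 = 15435.

15435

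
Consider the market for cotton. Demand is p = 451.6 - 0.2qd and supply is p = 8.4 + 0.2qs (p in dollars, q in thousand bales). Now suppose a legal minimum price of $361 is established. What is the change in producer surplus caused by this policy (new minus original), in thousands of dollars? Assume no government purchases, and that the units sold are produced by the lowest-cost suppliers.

16440.5

Rearranging demand gives qd = 2258 - 5p; rearranging supply gives qs = 5p - 42. Equilibrium: 2258 - 5p = 5p - 42, so 2300 = 10p and p* = 230, q* = 1108.
Since 361 > 230, the floor is binding.
At p = 361: qd = 2258 - 5·361 = 453 and qs = 5·361 - 42 = 1763.
Producer surplus without the control is ½ · (230 - 8.4) · 1108 = 122766.4.
With the floor, 453 units are sold at 361. The supply price at q = 453 is 99, so PS = ½ · [(361 - 8.4) + (361 - 99)] · 453 = 139206.9.
Change in producer surplus = 139206.9 - 122766.4 = 16440.5.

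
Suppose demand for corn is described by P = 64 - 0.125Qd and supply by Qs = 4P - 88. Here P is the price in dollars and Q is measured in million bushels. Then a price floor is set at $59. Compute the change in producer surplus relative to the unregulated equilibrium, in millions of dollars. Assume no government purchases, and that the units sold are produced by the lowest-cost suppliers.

Rearranging demand gives Qd = 512 - 8P. Setting quantity demanded equal to quantity supplied, 512 - 8P = 4P - 88, gives P* = 50 and Q* = 112.
Since 59 > 50, the floor is binding.
At P = 59: Qd = 512 - 8·59 = 40 and Qs = 4·59 - 88 = 148.
Producer surplus without the control is ½ · (50 - 22) · 112 = 1568.
With the floor, 40 units are sold at 59. The supply price at Q = 40 is 32, so PS = ½ · [(59 - 22) + (59 - 32)] · 40 = 1280.
Change in producer surplus = 1280 - 1568 = -288.

-288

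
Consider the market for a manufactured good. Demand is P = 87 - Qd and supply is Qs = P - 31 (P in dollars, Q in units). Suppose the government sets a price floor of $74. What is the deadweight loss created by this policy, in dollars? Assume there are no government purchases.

225

Rearranging demand gives Qd = 87 - P. Without the control the market clears where 87 - P = P - 31, i.e. P* = 59 and Q* = 28.
Since 74 > 59, the floor is binding.
At P = 74: Qd = 87 - 74 = 13 and Qs = 74 - 31 = 43.
Quantity traded falls to 13. At Q = 13 the demand price is 87 - 13 = 74 and the supply price is 31 + 13 = 44.
Deadweight loss = ½ · (74 - 44) · (28 - 13) = ½ · 30 · 15 = 225.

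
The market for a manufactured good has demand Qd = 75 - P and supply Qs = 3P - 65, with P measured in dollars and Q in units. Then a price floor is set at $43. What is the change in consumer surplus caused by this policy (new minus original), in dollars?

Setting quantity demanded equal to quantity supplied, 75 - P = 3P - 65, gives P* = 35 and Q* = 40.
Because the floor (43) lies above the market-clearing price, it is binding.
At P = 43: Qd = 75 - 43 = 32 and Qs = 3·43 - 65 = 64.
Consumer surplus without the control is ½ · (75 - 35) · 40 = 800.
With the floor, consumers buy 32 units at 43, so CS = ½ · (75 - 43) · 32 = 512.
Change in consumer surplus = 512 - 800 = -288.

-288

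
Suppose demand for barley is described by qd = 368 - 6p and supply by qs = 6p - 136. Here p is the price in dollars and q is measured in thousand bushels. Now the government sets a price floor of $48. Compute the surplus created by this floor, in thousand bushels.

72

Equilibrium: 368 - 6p = 6p - 136, so 504 = 12p and p* = 42, q* = 116.
The floor of 48 is above the equilibrium price 42, so it binds.
At p = 48: qd = 368 - 6·48 = 80 and qs = 6·48 - 136 = 152.
Surplus = qs - qd = 152 - 80 = 72.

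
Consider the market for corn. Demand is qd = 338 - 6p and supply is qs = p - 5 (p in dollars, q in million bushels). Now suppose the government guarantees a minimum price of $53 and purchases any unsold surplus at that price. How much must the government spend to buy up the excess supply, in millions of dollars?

Equilibrium: 338 - 6p = p - 5, so 343 = 7p and p* = 49, q* = 44.
Because the floor (53) lies above the market-clearing price, it is binding.
At p = 53: qd = 338 - 6·53 = 20 and qs = 53 - 5 = 48.
Surplus = qs - qd = 28.
Government expenditure = surplus × support price = 28 × 53 = 1484.

1484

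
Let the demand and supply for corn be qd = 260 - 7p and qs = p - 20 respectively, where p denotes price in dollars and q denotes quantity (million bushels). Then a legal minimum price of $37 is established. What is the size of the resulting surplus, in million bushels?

In a free market, 260 - 7p = p - 20 gives the equilibrium p* = 35, q* = 15.
The floor of 37 is above the equilibrium price 35, so it binds.
At p = 37: qd = 260 - 7·37 = 1 and qs = 37 - 20 = 17.
Surplus = qs - qd = 17 - 1 = 16.

16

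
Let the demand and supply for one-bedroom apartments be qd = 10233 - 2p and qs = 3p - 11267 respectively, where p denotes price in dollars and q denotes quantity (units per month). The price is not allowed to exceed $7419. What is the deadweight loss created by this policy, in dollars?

0

Without the control the market clears where 10233 - 2p = 3p - 11267, i.e. p* = 4300 and q* = 1633.
The ceiling of 7419 is above the equilibrium price 4300, so it is not binding; the market clears at p* = 4300, q* = 1633.
Since the control does not bind, no trades are prevented and deadweight loss is zero.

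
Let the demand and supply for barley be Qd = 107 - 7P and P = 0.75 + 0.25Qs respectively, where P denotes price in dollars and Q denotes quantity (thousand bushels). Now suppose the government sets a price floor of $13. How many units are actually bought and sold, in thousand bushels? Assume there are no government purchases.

16

Rearranging supply gives Qs = 4P - 3. In a free market, 107 - 7P = 4P - 3 gives the equilibrium P* = 10, Q* = 37.
The floor of 13 is above the equilibrium price 10, so it binds.
At P = 13: Qd = 107 - 7·13 = 16 and Qs = 4·13 - 3 = 49.
The quantity actually transacted is the short side, demand: 16.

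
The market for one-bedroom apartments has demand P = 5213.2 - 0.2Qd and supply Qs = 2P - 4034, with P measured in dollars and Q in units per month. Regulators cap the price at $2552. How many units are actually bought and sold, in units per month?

Rearranging demand gives Qd = 26066 - 5P. In a free market, 26066 - 5P = 2P - 4034 gives the equilibrium P* = 4300, Q* = 4566.
Because the ceiling (2552) lies below the market-clearing price, it is binding.
At P = 2552: Qd = 26066 - 5·2552 = 13306 and Qs = 2·2552 - 4034 = 1070.
The quantity actually transacted is the short side, supply: 1070.

1070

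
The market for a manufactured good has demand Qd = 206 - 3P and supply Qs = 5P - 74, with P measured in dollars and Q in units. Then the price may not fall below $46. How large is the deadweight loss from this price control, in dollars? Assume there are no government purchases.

Equilibrium: 206 - 3P = 5P - 74, so 280 = 8P and P* = 35, Q* = 101.
Since 46 > 35, the floor is binding.
At P = 46: Qd = 206 - 3·46 = 68 and Qs = 5·46 - 74 = 156.
Quantity traded falls to 68. At Q = 68 the demand price is (206 - 68)/3 = 46 and the supply price is (74 + 68)/5 = 28.4.
Deadweight loss = ½ · (46 - 28.4) · (101 - 68) = ½ · 17.6 · 33 = 290.4.

290.4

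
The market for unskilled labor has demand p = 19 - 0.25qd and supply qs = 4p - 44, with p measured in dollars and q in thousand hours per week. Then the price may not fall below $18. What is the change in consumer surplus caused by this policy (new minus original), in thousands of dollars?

Rearranging demand gives qd = 76 - 4p. Setting quantity demanded equal to quantity supplied, 76 - 4p = 4p - 44, gives p* = 15 and q* = 16.
Because the floor (18) lies above the market-clearing price, it is binding.
At p = 18: qd = 76 - 4·18 = 4 and qs = 4·18 - 44 = 28.
Consumer surplus without the control is ½ · (19 - 15) · 16 = 32.
With the floor, consumers buy 4 units at 18, so CS = ½ · (19 - 18) · 4 = 2.
Change in consumer surplus = 2 - 32 = -30.

-30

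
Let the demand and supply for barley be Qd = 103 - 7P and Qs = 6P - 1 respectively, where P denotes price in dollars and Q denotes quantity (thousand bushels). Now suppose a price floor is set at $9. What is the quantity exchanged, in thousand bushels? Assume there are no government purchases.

40

Without the control the market clears where 103 - 7P = 6P - 1, i.e. P* = 8 and Q* = 47.
The floor of 9 is above the equilibrium price 8, so it binds.
At P = 9: Qd = 103 - 7·9 = 40 and Qs = 6·9 - 1 = 53.
The quantity actually transacted is the short side, demand: 40.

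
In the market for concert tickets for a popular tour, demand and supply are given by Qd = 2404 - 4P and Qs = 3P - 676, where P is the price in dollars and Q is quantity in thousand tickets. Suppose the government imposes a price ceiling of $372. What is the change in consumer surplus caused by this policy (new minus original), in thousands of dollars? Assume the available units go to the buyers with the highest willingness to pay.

24718

In a free market, 2404 - 4P = 3P - 676 gives the equilibrium P* = 440, Q* = 644.
The ceiling of 372 is below the equilibrium price 440, so it binds.
At P = 372: Qd = 2404 - 4·372 = 916 and Qs = 3·372 - 676 = 440.
Consumer surplus without the control is ½ · (601 - 440) · 644 = 51842.
With the ceiling, 440 units are sold at 372 (assume they go to the highest-value buyers). The demand price at Q = 440 is 491, so CS = ½ · [(601 - 372) + (491 - 372)] · 440 = 76560.
Change in consumer surplus = 76560 - 51842 = 24718.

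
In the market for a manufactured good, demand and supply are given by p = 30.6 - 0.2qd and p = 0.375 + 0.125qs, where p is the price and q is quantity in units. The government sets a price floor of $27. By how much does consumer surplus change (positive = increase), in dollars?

-832.5

Rearranging demand gives qd = 153 - 5p; rearranging supply gives qs = 8p - 3. In a free market, 153 - 5p = 8p - 3 gives the equilibrium p* = 12, q* = 93.
Because the floor (27) lies above the market-clearing price, it is binding.
At p = 27: qd = 153 - 5·27 = 18 and qs = 8·27 - 3 = 213.
Consumer surplus without the control is ½ · (30.6 - 12) · 93 = 864.9.
With the floor, consumers buy 18 units at 27, so CS = ½ · (30.6 - 27) · 18 = 32.4.
Change in consumer surplus = 32.4 - 864.9 = -832.5.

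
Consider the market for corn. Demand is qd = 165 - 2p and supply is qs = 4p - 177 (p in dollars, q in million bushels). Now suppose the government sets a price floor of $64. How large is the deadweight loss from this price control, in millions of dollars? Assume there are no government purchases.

73.5

In a free market, 165 - 2p = 4p - 177 gives the equilibrium p* = 57, q* = 51.
The floor of 64 is above the equilibrium price 57, so it binds.
At p = 64: qd = 165 - 2·64 = 37 and qs = 4·64 - 177 = 79.
Quantity traded falls to 37. At q = 37 the demand price is (165 - 37)/2 = 64 and the supply price is (177 + 37)/4 = 53.5.
Deadweight loss = ½ · (64 - 53.5) · (51 - 37) = ½ · 10.5 · 14 = 73.5.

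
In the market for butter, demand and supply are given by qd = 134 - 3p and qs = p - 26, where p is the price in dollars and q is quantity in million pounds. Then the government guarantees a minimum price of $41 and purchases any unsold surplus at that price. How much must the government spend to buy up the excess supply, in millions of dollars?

164

Setting quantity demanded equal to quantity supplied, 134 - 3p = p - 26, gives p* = 40 and q* = 14.
Since 41 > 40, the floor is binding.
At p = 41: qd = 134 - 3·41 = 11 and qs = 41 - 26 = 15.
Surplus = qs - qd = 4.
Government expenditure = surplus × support price = 4 × 41 = 164.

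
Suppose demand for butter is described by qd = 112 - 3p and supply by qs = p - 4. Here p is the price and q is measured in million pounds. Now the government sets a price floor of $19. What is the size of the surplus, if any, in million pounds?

0

Equilibrium: 112 - 3p = p - 4, so 116 = 4p and p* = 29, q* = 25.
Since 19 is below p* = 29, the floor does not bind and the free-market outcome prevails.
Since the control does not bind, there is no surplus.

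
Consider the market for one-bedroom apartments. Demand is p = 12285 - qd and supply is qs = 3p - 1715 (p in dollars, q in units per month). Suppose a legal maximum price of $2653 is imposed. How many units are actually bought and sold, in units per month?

6244

Rearranging demand gives qd = 12285 - p. Without the control the market clears where 12285 - p = 3p - 1715, i.e. p* = 3500 and q* = 8785.
Because the ceiling (2653) lies below the market-clearing price, it is binding.
At p = 2653: qd = 12285 - 2653 = 9632 and qs = 3·2653 - 1715 = 6244.
The quantity actually transacted is the short side, supply: 6244.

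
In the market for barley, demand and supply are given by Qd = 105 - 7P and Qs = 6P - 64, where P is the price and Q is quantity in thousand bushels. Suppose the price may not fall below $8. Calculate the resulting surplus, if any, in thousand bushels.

In a free market, 105 - 7P = 6P - 64 gives the equilibrium P* = 13, Q* = 14.
The floor of 8 is below the equilibrium price 13, so it is not binding; the market clears at P* = 13, Q* = 14.
Since the control does not bind, there is no surplus.

0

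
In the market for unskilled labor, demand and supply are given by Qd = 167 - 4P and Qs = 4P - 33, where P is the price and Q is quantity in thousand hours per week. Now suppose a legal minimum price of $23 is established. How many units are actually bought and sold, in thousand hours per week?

Equilibrium: 167 - 4P = 4P - 33, so 200 = 8P and P* = 25, Q* = 67.
The floor of 23 is below the equilibrium price 25, so it is not binding; the market clears at P* = 25, Q* = 67.

67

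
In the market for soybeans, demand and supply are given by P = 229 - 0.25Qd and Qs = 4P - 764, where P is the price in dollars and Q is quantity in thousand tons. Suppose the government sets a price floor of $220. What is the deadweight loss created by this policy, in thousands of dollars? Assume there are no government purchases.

400

Rearranging demand gives Qd = 916 - 4P. Setting quantity demanded equal to quantity supplied, 916 - 4P = 4P - 764, gives P* = 210 and Q* = 76.
Because the floor (220) lies above the market-clearing price, it is binding.
At P = 220: Qd = 916 - 4·220 = 36 and Qs = 4·220 - 764 = 116.
Quantity traded falls to 36. At Q = 36 the demand price is (916 - 36)/4 = 220 and the supply price is (764 + 36)/4 = 200.
Deadweight loss = ½ · (220 - 200) · (76 - 36) = ½ · 20 · 40 = 400.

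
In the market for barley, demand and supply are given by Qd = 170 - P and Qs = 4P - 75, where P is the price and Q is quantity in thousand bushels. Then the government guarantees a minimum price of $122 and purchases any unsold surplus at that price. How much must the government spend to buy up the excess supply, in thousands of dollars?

44530

Equilibrium: 170 - P = 4P - 75, so 245 = 5P and P* = 49, Q* = 121.
Because the floor (122) lies above the market-clearing price, it is binding.
At P = 122: Qd = 170 - 122 = 48 and Qs = 4·122 - 75 = 413.
Surplus = Qs - Qd = 365.
Government expenditure = surplus × support price = 365 × 122 = 44530.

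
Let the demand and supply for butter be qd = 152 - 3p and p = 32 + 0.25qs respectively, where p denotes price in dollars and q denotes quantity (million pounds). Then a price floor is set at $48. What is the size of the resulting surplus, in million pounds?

Rearranging supply gives qs = 4p - 128. Without the control the market clears where 152 - 3p = 4p - 128, i.e. p* = 40 and q* = 32.
Because the floor (48) lies above the market-clearing price, it is binding.
At p = 48: qd = 152 - 3·48 = 8 and qs = 4·48 - 128 = 64.
Surplus = qs - qd = 64 - 8 = 56.

56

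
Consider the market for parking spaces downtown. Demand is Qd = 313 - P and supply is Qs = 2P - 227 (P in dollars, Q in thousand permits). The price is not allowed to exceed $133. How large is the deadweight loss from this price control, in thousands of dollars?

6627

Setting quantity demanded equal to quantity supplied, 313 - P = 2P - 227, gives P* = 180 and Q* = 133.
The ceiling of 133 is below the equilibrium price 180, so it binds.
At P = 133: Qd = 313 - 133 = 180 and Qs = 2·133 - 227 = 39.
Quantity traded falls to 39. At Q = 39 the demand price is 313 - 39 = 274 and the supply price is (227 + 39)/2 = 133.
Deadweight loss = ½ · (274 - 133) · (133 - 39) = ½ · 141 · 94 = 6627.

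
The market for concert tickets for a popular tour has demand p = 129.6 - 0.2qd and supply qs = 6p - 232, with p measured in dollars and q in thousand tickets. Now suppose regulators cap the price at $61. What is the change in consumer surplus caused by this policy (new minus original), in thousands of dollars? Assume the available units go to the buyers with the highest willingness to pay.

Rearranging demand gives qd = 648 - 5p. Equilibrium: 648 - 5p = 6p - 232, so 880 = 11p and p* = 80, q* = 248.
Since 61 < 80, the ceiling is binding.
At p = 61: qd = 648 - 5·61 = 343 and qs = 6·61 - 232 = 134.
Consumer surplus without the control is ½ · (129.6 - 80) · 248 = 6150.4.
With the ceiling, 134 units are sold at 61 (assume they go to the highest-value buyers). The demand price at q = 134 is 102.8, so CS = ½ · [(129.6 - 61) + (102.8 - 61)] · 134 = 7396.8.
Change in consumer surplus = 7396.8 - 6150.4 = 1246.4.

1246.4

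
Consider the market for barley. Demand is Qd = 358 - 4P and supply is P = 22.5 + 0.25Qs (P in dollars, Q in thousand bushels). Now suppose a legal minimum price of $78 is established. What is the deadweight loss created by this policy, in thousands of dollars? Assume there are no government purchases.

1936

Rearranging supply gives Qs = 4P - 90. Without the control the market clears where 358 - 4P = 4P - 90, i.e. P* = 56 and Q* = 134.
Because the floor (78) lies above the market-clearing price, it is binding.
At P = 78: Qd = 358 - 4·78 = 46 and Qs = 4·78 - 90 = 222.
Quantity traded falls to 46. At Q = 46 the demand price is (358 - 46)/4 = 78 and the supply price is (90 + 46)/4 = 34.
Deadweight loss = ½ · (78 - 34) · (134 - 46) = ½ · 44 · 88 = 1936.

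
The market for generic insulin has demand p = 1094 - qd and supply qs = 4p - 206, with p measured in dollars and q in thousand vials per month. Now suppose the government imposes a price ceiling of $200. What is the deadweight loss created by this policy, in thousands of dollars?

36000

Rearranging demand gives qd = 1094 - p. Equilibrium: 1094 - p = 4p - 206, so 1300 = 5p and p* = 260, q* = 834.
The ceiling of 200 is below the equilibrium price 260, so it binds.
At p = 200: qd = 1094 - 200 = 894 and qs = 4·200 - 206 = 594.
Quantity traded falls to 594. At q = 594 the demand price is 1094 - 594 = 500 and the supply price is (206 + 594)/4 = 200.
Deadweight loss = ½ · (500 - 200) · (834 - 594) = ½ · 300 · 240 = 36000.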